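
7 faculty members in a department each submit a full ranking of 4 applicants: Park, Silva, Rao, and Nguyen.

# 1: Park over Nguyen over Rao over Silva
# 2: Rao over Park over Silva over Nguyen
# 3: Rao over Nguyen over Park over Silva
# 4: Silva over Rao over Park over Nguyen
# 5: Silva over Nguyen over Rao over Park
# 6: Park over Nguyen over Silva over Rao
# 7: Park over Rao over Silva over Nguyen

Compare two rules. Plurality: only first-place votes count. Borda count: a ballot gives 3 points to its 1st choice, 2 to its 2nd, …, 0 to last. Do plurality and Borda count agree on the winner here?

Plurality first-place counts: Park 3, Silva 2, Rao 2, Nguyen 0 → Park.
Borda totals: Park 13, Silva 9, Rao 12, Nguyen 8 → Park.
The two rules agree on Park.

Yes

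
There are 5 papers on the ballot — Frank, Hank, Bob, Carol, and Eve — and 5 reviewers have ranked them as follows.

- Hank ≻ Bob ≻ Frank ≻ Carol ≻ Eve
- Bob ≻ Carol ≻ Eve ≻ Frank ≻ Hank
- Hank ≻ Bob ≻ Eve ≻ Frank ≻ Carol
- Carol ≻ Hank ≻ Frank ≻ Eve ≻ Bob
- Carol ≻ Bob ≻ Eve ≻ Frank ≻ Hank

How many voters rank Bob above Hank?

Ballots ranking Bob above Hank: 2.
Ballots ranking Hank above Bob: 3.
So 2 of 5 voters prefer Bob to Hank.

2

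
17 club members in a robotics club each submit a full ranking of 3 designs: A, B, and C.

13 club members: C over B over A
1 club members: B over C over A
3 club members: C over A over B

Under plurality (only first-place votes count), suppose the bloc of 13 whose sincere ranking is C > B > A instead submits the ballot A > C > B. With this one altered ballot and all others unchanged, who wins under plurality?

A

First-place totals with the altered ballot: A 13, B 1, C 3.
The switch changes the winner from C to A.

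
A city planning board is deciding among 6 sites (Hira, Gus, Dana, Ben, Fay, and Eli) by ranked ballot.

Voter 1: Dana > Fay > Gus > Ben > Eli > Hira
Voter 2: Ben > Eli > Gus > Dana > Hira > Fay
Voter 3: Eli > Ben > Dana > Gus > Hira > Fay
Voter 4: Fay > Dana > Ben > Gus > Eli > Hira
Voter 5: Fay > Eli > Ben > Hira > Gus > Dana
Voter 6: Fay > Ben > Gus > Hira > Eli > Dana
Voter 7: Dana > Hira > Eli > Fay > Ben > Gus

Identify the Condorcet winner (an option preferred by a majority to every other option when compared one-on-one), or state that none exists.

None — there is no Condorcet winner

Head-to-head results (7 voters total):
Hira vs Gus: Gus wins 5–2.
Hira vs Dana: Dana wins 5–2.
Hira vs Ben: Ben wins 6–1.
Hira vs Fay: Fay wins 4–3.
Hira vs Eli: Eli wins 5–2.
Gus vs Dana: Dana wins 4–3.
Gus vs Ben: Ben wins 6–1.
Gus vs Fay: Fay wins 5–2.
Gus vs Eli: Eli wins 4–3.
Dana vs Ben: Ben wins 4–3.
Dana vs Fay: Dana wins 4–3.
Dana vs Eli: Eli wins 4–3.
Ben vs Fay: Fay wins 5–2.
Ben vs Eli: Ben wins 4–3.
Fay vs Eli: Fay wins 4–3.
No candidate beats all others: Dana beats Fay beats Ben beats Dana, a majority cycle.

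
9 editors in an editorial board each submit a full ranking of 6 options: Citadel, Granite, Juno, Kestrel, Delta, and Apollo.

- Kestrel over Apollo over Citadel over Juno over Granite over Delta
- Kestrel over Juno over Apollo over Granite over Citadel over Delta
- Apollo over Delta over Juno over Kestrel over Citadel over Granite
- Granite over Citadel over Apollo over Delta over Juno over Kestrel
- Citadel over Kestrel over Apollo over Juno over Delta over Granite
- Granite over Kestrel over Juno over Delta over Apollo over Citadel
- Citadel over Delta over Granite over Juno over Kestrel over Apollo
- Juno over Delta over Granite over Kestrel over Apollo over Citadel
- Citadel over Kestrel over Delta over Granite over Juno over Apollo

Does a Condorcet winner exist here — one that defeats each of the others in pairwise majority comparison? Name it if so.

Kestrel

Head-to-head results (9 voters total):
Citadel vs Granite: Citadel wins 5–4.
Citadel vs Juno: Citadel wins 5–4.
Citadel vs Kestrel: Kestrel wins 5–4.
Citadel vs Delta: Citadel wins 6–3.
Citadel vs Apollo: Apollo wins 5–4.
Granite vs Juno: Juno wins 5–4.
Granite vs Kestrel: Kestrel wins 5–4.
Granite vs Delta: Delta wins 5–4.
Granite vs Apollo: Granite wins 5–4.
Juno vs Kestrel: Kestrel wins 5–4.
Juno vs Delta: Juno wins 5–4.
Juno vs Apollo: Juno wins 5–4.
Kestrel vs Delta: Kestrel wins 5–4.
Kestrel vs Apollo: Kestrel wins 7–2.
Delta vs Apollo: Apollo wins 5–4.
Kestrel beats each rival — Citadel (5–4), Granite (5–4), Juno (5–4), Delta (5–4), Apollo (7–2) — so Kestrel is the Condorcet winner.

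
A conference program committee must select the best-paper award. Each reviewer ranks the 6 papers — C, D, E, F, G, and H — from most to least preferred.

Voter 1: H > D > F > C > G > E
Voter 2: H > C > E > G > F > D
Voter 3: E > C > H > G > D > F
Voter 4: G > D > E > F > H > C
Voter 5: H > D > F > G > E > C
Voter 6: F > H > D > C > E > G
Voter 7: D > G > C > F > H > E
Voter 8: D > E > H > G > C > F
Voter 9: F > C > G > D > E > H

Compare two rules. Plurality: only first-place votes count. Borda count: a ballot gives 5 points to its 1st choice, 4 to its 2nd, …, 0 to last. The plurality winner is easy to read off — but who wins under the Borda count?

D

Plurality first-place counts: C 0, D 2, E 1, F 2, G 1, H 3 → H.
Borda totals: C 20, D 28, E 18, F 21, G 21, H 27 → D.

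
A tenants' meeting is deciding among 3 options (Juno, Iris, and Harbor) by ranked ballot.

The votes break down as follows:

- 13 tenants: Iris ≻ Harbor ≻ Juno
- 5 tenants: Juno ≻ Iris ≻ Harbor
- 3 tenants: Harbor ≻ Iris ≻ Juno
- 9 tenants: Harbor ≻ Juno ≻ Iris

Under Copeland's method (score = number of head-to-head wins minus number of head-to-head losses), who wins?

Iris

Pairwise results:
  Juno vs Iris: Iris wins 16–14.
  Juno vs Harbor: Harbor wins 25–5.
  Iris vs Harbor: Iris wins 18–12.
Copeland scores (wins − losses):
  Juno: 0 − 2 = -2
  Iris: 2 − 0 = 2
  Harbor: 1 − 1 = 0
Iris has the best Copeland score.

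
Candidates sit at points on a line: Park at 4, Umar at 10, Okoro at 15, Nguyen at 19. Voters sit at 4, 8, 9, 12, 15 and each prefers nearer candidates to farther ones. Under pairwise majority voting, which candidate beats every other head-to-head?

Umar

With single-peaked preferences on a line, the Condorcet winner is the candidate closest to the median voter.
The median voter (position 9) is closest to Umar at 10.
Check: Umar vs Park — voters closer to Umar: 4 of 5.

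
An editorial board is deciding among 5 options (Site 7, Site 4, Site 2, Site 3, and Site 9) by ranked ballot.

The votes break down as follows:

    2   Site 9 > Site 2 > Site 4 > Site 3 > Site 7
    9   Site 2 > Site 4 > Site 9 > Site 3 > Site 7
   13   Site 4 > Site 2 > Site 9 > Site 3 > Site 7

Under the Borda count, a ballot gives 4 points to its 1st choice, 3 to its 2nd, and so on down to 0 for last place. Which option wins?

Site 4

Borda scores:
  Site 7: 2·0 + 9·0 + 13·0 = 0
  Site 4: 2·2 + 9·3 + 13·4 = 83
  Site 2: 2·3 + 9·4 + 13·3 = 81
  Site 3: 2·1 + 9·1 + 13·1 = 24
  Site 9: 2·4 + 9·2 + 13·2 = 52
Site 4 has the highest total.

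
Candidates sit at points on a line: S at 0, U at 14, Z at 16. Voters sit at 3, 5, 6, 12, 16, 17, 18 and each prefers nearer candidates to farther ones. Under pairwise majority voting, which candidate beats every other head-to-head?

With single-peaked preferences on a line, the Condorcet winner is the candidate closest to the median voter.
The median voter (position 12) is closest to U at 14.
Check: U vs S — voters closer to U: 4 of 7.

U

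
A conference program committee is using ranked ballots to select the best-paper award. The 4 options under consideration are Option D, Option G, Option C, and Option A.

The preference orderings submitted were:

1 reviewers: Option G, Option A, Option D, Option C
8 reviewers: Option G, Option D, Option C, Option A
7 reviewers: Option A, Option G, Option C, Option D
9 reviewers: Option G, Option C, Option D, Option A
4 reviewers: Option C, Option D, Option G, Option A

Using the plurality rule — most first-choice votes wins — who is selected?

Option G

First-place vote totals:
  Option D: 0
  Option G: 18
  Option C: 4
  Option A: 7
Option G has the most first-place votes.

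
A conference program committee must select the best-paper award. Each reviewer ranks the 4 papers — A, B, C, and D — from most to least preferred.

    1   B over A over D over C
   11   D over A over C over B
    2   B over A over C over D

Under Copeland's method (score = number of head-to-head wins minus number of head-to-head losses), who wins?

Pairwise results:
  A vs B: A wins 11–3.
  A vs C: A wins 14–0.
  A vs D: D wins 11–3.
  B vs C: C wins 11–3.
  B vs D: D wins 11–3.
  C vs D: D wins 12–2.
Copeland scores (wins − losses):
  A: 2 − 1 = 1
  B: 0 − 3 = -3
  C: 1 − 2 = -1
  D: 3 − 0 = 3
D has the best Copeland score.

D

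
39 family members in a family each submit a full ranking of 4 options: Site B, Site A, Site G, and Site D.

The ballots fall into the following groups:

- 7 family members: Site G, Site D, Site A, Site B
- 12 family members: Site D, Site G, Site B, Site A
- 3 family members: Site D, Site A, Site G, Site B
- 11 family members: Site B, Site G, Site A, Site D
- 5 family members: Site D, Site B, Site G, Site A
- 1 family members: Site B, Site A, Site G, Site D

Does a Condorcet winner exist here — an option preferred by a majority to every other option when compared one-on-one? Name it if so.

Head-to-head results (39 voters total):
Site B vs Site A: Site B wins 29–10.
Site B vs Site G: Site G wins 22–17.
Site B vs Site D: Site D wins 27–12.
Site A vs Site G: Site G wins 35–4.
Site A vs Site D: Site D wins 27–12.
Site G vs Site D: Site D wins 20–19.
Site D beats each rival — Site B (27–12), Site A (27–12), Site G (20–19) — so Site D is the Condorcet winner.

Site D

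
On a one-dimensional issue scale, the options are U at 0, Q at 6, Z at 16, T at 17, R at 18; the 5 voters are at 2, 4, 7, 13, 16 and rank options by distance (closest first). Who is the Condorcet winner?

Q

With single-peaked preferences on a line, the Condorcet winner is the candidate closest to the median voter.
The median voter (position 7) is closest to Q at 6.
Check: Q vs U — voters closer to Q: 4 of 5.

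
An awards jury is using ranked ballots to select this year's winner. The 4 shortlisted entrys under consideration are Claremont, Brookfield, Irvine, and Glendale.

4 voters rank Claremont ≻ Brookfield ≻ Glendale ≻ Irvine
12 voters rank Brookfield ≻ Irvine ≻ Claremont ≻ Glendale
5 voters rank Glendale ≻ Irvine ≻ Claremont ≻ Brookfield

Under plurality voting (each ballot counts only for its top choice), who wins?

Brookfield

First-place vote totals:
  Claremont: 4
  Brookfield: 12
  Irvine: 0
  Glendale: 5
Brookfield has the most first-place votes.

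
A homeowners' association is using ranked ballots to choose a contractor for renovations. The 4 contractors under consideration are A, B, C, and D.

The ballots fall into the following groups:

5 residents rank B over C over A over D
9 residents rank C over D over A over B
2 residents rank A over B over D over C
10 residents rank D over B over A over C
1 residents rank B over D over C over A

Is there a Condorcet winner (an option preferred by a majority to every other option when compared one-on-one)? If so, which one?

No Condorcet winner

Head-to-head results (27 voters total):
A vs B: B wins 16–11.
A vs C: C wins 15–12.
A vs D: D wins 20–7.
B vs C: B wins 18–9.
B vs D: D wins 19–8.
C vs D: C wins 14–13.
No candidate beats all others: B beats C beats D beats B, a majority cycle.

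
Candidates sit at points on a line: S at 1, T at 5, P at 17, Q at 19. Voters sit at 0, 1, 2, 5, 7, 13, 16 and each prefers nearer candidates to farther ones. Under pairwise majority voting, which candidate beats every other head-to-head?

T

With single-peaked preferences on a line, the Condorcet winner is the candidate closest to the median voter.
The median voter (position 5) is closest to T at 5.
Check: T vs S — voters closer to T: 4 of 7.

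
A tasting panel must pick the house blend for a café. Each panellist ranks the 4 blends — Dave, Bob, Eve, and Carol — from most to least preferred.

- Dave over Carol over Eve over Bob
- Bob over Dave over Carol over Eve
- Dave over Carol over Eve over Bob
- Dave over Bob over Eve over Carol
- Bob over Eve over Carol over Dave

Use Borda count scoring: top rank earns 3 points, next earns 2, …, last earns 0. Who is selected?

Dave

Borda scores:
  Dave: 3 + 2 + 3 + 3 + 0 = 11
  Bob: 0 + 3 + 0 + 2 + 3 = 8
  Eve: 1 + 0 + 1 + 1 + 2 = 5
  Carol: 2 + 1 + 2 + 0 + 1 = 6
Dave has the highest total.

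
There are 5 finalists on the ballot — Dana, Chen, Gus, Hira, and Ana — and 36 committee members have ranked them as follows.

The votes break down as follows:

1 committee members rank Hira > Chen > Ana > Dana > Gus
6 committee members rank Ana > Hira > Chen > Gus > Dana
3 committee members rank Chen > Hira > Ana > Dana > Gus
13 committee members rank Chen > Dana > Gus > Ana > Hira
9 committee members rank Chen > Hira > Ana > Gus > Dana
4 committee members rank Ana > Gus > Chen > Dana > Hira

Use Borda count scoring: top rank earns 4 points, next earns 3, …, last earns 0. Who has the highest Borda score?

Borda scores:
  Dana: 1 + 6·0 + 3·1 + 13·3 + 9·0 + 4·1 = 47
  Chen: 3 + 6·2 + 3·4 + 13·4 + 9·4 + 4·2 = 123
  Gus: 0 + 6·1 + 3·0 + 13·2 + 9·1 + 4·3 = 53
  Hira: 4 + 6·3 + 3·3 + 13·0 + 9·3 + 4·0 = 58
  Ana: 2 + 6·4 + 3·2 + 13·1 + 9·2 + 4·4 = 79
Chen has the highest total.

Chen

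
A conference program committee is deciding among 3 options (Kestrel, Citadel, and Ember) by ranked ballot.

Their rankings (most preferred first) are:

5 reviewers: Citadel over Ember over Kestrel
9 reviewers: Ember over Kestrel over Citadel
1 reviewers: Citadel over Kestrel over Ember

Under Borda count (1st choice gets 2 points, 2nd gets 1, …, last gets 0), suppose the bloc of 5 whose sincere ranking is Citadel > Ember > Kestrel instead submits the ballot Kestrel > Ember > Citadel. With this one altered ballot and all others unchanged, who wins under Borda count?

Ember

Borda totals with the altered ballot: Kestrel 20, Citadel 2, Ember 23.
The winner is unchanged: still Ember.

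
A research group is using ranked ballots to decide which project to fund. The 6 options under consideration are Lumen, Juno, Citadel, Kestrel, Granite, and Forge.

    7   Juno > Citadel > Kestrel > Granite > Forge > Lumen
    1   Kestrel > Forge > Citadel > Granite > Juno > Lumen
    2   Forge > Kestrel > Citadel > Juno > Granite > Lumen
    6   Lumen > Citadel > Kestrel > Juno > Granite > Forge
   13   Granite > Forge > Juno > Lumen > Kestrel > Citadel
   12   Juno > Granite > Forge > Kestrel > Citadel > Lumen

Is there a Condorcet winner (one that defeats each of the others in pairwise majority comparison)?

Head-to-head results (41 voters total):
Lumen vs Juno: Juno wins 35–6.
Lumen vs Citadel: Citadel wins 22–19.
Lumen vs Kestrel: Kestrel wins 22–19.
Lumen vs Granite: Granite wins 35–6.
Lumen vs Forge: Forge wins 35–6.
Juno vs Citadel: Juno wins 32–9.
Juno vs Kestrel: Juno wins 32–9.
Juno vs Granite: Juno wins 27–14.
Juno vs Forge: Juno wins 25–16.
Citadel vs Kestrel: Kestrel wins 28–13.
Citadel vs Granite: Granite wins 25–16.
Citadel vs Forge: Forge wins 28–13.
Kestrel vs Granite: Granite wins 25–16.
Kestrel vs Forge: Forge wins 27–14.
Granite vs Forge: Granite wins 38–3.
Juno beats each rival — Lumen (35–6), Citadel (32–9), Kestrel (32–9), Granite (27–14), Forge (25–16) — so Juno is the Condorcet winner.

Yes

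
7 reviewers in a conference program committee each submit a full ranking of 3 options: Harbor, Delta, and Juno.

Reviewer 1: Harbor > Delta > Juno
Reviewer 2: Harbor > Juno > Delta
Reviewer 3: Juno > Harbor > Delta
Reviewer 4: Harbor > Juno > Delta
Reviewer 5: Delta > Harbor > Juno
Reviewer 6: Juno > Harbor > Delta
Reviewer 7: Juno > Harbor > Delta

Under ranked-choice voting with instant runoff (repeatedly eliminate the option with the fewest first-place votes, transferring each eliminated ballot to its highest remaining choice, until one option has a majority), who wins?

Harbor

Round 1: Harbor 3, Juno 3, Delta 1. Delta has the fewest and is eliminated.
Round 2: Harbor 4, Juno 3. Harbor has a majority.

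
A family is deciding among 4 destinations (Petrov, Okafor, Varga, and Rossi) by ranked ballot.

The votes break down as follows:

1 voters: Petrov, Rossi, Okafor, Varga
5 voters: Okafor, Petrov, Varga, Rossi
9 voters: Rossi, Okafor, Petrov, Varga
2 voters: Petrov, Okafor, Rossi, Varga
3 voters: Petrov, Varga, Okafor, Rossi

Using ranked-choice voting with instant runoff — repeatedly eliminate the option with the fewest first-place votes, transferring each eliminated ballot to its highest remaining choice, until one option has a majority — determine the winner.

Round 1: Rossi 9, Petrov 6, Okafor 5, Varga 0. Varga has the fewest and is eliminated.
Round 2: Rossi 9, Petrov 6, Okafor 5. Okafor has the fewest and is eliminated.
Round 3: Petrov 11, Rossi 9. Petrov has a majority.

Petrov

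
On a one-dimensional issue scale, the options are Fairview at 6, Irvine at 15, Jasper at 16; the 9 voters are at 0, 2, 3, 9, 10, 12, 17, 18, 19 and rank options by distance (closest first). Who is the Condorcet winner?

With single-peaked preferences on a line, the Condorcet winner is the candidate closest to the median voter.
The median voter (position 10) is closest to Fairview at 6.
Check: Fairview vs Irvine — voters closer to Fairview: 5 of 9.

Fairview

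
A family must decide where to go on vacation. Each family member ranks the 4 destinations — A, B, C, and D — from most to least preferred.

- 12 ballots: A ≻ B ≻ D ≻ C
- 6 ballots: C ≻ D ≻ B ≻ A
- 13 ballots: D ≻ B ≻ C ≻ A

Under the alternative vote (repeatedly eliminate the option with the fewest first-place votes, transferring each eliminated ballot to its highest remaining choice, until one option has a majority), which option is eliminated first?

B

Round 1: D 13, A 12, C 6, B 0. B has the fewest and is eliminated.
Round 2: D 13, A 12, C 6. C has the fewest and is eliminated.
Round 3: D 19, A 12. D has a majority.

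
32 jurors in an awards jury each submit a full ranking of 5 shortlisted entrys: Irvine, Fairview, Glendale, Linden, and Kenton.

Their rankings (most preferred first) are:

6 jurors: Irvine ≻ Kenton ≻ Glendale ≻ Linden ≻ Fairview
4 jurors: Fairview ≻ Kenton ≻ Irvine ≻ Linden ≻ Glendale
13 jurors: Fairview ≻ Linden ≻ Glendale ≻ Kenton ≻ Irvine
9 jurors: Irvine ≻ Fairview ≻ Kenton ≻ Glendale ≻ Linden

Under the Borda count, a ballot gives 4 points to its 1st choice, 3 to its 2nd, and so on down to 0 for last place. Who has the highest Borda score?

Fairview

Borda scores:
  Irvine: 6·4 + 4·2 + 13·0 + 9·4 = 68
  Fairview: 6·0 + 4·4 + 13·4 + 9·3 = 95
  Glendale: 6·2 + 4·0 + 13·2 + 9·1 = 47
  Linden: 6·1 + 4·1 + 13·3 + 9·0 = 49
  Kenton: 6·3 + 4·3 + 13·1 + 9·2 = 61
Fairview has the highest total.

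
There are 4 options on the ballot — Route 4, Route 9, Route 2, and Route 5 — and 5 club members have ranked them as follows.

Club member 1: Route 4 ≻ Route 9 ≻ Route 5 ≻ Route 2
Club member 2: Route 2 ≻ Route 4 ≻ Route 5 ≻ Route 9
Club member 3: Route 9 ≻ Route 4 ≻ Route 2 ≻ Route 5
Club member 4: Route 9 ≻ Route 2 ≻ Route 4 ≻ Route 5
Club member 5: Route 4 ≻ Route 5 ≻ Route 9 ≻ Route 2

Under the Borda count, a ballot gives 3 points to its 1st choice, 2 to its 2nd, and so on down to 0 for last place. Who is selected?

Borda scores:
  Route 4: 3 + 2 + 2 + 1 + 3 = 11
  Route 9: 2 + 0 + 3 + 3 + 1 = 9
  Route 2: 0 + 3 + 1 + 2 + 0 = 6
  Route 5: 1 + 1 + 0 + 0 + 2 = 4
Route 4 has the highest total.

Route 4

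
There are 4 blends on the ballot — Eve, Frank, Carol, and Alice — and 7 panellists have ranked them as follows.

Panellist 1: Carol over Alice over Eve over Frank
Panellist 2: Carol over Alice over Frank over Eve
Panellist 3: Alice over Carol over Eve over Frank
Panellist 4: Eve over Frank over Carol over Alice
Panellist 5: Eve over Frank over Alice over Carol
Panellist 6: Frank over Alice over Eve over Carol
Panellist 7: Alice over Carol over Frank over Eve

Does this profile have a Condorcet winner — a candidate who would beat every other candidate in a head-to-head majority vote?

Yes

Head-to-head results (7 voters total):
Eve vs Frank: Eve wins 4–3.
Eve vs Carol: Carol wins 4–3.
Eve vs Alice: Alice wins 5–2.
Frank vs Carol: Carol wins 4–3.
Frank vs Alice: Alice wins 4–3.
Carol vs Alice: Alice wins 4–3.
Alice beats each rival — Eve (5–2), Frank (4–3), Carol (4–3) — so Alice is the Condorcet winner.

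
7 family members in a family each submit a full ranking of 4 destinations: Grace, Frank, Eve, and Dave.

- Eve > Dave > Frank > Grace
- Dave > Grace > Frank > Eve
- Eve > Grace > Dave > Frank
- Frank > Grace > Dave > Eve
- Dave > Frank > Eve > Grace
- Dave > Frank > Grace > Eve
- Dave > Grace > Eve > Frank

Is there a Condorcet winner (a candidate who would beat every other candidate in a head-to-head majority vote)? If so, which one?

Head-to-head results (7 voters total):
Grace vs Frank: Frank wins 4–3.
Grace vs Eve: Grace wins 4–3.
Grace vs Dave: Dave wins 5–2.
Frank vs Eve: Frank wins 4–3.
Frank vs Dave: Dave wins 6–1.
Eve vs Dave: Dave wins 5–2.
Dave beats each rival — Grace (5–2), Frank (6–1), Eve (5–2) — so Dave is the Condorcet winner.

Dave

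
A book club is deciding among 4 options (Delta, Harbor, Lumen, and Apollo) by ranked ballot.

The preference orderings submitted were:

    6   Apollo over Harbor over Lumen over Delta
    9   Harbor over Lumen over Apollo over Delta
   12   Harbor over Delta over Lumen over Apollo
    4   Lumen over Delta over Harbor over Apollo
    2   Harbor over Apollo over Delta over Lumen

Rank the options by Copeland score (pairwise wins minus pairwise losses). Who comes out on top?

Pairwise results:
  Delta vs Harbor: Harbor wins 29–4.
  Delta vs Lumen: Lumen wins 19–14.
  Delta vs Apollo: Apollo wins 17–16.
  Harbor vs Lumen: Harbor wins 29–4.
  Harbor vs Apollo: Harbor wins 27–6.
  Lumen vs Apollo: Lumen wins 25–8.
Copeland scores (wins − losses):
  Delta: 0 − 3 = -3
  Harbor: 3 − 0 = 3
  Lumen: 2 − 1 = 1
  Apollo: 1 − 2 = -1
Harbor has the best Copeland score.

Harbor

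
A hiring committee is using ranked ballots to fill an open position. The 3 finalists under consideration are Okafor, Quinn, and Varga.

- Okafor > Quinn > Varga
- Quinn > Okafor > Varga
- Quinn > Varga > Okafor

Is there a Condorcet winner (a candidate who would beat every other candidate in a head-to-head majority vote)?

Head-to-head results (3 voters total):
Okafor vs Quinn: Quinn wins 2–1.
Okafor vs Varga: Okafor wins 2–1.
Quinn vs Varga: Quinn wins 3–0.
Quinn beats each rival — Okafor (2–1), Varga (3–0) — so Quinn is the Condorcet winner.

Yes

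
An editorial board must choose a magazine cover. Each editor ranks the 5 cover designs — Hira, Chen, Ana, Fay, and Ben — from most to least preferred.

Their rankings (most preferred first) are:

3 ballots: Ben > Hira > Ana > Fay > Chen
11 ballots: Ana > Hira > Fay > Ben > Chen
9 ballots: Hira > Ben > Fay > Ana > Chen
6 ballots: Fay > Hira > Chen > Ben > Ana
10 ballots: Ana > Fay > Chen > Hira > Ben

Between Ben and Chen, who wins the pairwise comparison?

Ballots ranking Ben above Chen: 3+11+9 = 23.
Ballots ranking Chen above Ben: 6+10 = 16.
Ben wins the head-to-head, 23–16.

Ben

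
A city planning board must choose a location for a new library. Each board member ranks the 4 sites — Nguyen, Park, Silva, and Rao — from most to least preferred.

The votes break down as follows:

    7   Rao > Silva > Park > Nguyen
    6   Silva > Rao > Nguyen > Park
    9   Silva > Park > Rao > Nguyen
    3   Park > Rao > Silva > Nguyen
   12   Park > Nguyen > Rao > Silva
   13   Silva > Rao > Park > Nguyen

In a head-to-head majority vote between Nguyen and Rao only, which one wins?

Rao

Ballots ranking Nguyen above Rao: 12.
Ballots ranking Rao above Nguyen: 7+6+9+3+13 = 38.
Rao wins the head-to-head, 38–12.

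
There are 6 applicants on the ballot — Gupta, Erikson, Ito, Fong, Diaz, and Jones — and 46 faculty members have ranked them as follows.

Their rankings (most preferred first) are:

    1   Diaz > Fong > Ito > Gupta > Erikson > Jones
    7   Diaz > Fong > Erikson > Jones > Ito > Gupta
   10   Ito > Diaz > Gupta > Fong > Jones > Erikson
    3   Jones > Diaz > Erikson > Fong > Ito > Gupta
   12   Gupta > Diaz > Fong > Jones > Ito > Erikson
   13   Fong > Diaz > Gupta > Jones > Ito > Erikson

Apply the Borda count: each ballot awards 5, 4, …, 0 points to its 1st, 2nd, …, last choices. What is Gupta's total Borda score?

131

Borda scores:
  Gupta: 2 + 7·0 + 10·3 + 3·0 + 12·5 + 13·3 = 131
  Erikson: 1 + 7·3 + 10·0 + 3·3 + 12·0 + 13·0 = 31
  Ito: 3 + 7·1 + 10·5 + 3·1 + 12·1 + 13·1 = 88
  Fong: 4 + 7·4 + 10·2 + 3·2 + 12·3 + 13·5 = 159
  Diaz: 5 + 7·5 + 10·4 + 3·4 + 12·4 + 13·4 = 192
  Jones: 0 + 7·2 + 10·1 + 3·5 + 12·2 + 13·2 = 89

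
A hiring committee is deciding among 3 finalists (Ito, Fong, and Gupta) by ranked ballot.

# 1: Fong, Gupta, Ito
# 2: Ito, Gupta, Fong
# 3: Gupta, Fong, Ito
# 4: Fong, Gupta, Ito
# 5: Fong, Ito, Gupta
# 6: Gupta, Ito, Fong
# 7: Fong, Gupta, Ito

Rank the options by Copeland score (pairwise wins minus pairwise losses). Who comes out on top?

Pairwise results:
  Ito vs Fong: Fong wins 5–2.
  Ito vs Gupta: Gupta wins 5–2.
  Fong vs Gupta: Fong wins 4–3.
Copeland scores (wins − losses):
  Ito: 0 − 2 = -2
  Fong: 2 − 0 = 2
  Gupta: 1 − 1 = 0
Fong has the best Copeland score.

Fong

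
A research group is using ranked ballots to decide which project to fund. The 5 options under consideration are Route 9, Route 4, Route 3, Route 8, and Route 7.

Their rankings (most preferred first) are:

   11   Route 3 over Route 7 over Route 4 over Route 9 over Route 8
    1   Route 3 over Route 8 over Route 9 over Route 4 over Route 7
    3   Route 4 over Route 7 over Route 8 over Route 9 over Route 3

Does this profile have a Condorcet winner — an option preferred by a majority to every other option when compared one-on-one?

Yes

Head-to-head results (15 voters total):
Route 9 vs Route 4: Route 4 wins 14–1.
Route 9 vs Route 3: Route 3 wins 12–3.
Route 9 vs Route 8: Route 9 wins 11–4.
Route 9 vs Route 7: Route 7 wins 14–1.
Route 4 vs Route 3: Route 3 wins 12–3.
Route 4 vs Route 8: Route 4 wins 14–1.
Route 4 vs Route 7: Route 7 wins 11–4.
Route 3 vs Route 8: Route 3 wins 12–3.
Route 3 vs Route 7: Route 3 wins 12–3.
Route 8 vs Route 7: Route 7 wins 14–1.
Route 3 beats each rival — Route 9 (12–3), Route 4 (12–3), Route 8 (12–3), Route 7 (12–3) — so Route 3 is the Condorcet winner.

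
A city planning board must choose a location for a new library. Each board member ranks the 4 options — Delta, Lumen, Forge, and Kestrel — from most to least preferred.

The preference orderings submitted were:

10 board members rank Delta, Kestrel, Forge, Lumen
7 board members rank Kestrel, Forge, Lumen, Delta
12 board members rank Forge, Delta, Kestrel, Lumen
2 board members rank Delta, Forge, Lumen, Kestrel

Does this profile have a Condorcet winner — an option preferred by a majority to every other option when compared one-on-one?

No

Head-to-head results (31 voters total):
Delta vs Lumen: Delta wins 24–7.
Delta vs Forge: Forge wins 19–12.
Delta vs Kestrel: Delta wins 24–7.
Lumen vs Forge: Forge wins 31–0.
Lumen vs Kestrel: Kestrel wins 29–2.
Forge vs Kestrel: Kestrel wins 17–14.
No candidate beats all others: Delta beats Kestrel beats Forge beats Delta, a majority cycle.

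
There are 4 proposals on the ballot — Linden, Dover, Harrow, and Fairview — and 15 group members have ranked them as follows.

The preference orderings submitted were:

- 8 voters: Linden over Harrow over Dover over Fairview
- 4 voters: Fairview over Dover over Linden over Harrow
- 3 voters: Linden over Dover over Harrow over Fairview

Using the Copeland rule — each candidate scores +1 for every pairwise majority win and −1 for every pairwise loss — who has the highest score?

Linden

Pairwise results:
  Linden vs Dover: Linden wins 11–4.
  Linden vs Harrow: Linden wins 15–0.
  Linden vs Fairview: Linden wins 11–4.
  Dover vs Harrow: Harrow wins 8–7.
  Dover vs Fairview: Dover wins 11–4.
  Harrow vs Fairview: Harrow wins 11–4.
Copeland scores (wins − losses):
  Linden: 3 − 0 = 3
  Dover: 1 − 2 = -1
  Harrow: 2 − 1 = 1
  Fairview: 0 − 3 = -3
Linden has the best Copeland score.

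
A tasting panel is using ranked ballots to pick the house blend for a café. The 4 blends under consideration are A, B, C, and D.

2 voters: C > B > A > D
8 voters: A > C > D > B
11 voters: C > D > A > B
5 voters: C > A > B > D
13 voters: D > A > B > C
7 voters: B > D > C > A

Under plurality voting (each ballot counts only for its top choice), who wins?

First-place vote totals:
  A: 8
  B: 7
  C: 18
  D: 13
C has the most first-place votes.

C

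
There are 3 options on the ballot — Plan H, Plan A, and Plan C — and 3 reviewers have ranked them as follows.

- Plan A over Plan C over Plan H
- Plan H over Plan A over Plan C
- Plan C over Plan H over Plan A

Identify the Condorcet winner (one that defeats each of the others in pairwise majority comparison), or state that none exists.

There is no Condorcet winner

Head-to-head results (3 voters total):
Plan H vs Plan A: Plan H wins 2–1.
Plan H vs Plan C: Plan C wins 2–1.
Plan A vs Plan C: Plan A wins 2–1.
No candidate beats all others: Plan H beats Plan A beats Plan C beats Plan H, a majority cycle.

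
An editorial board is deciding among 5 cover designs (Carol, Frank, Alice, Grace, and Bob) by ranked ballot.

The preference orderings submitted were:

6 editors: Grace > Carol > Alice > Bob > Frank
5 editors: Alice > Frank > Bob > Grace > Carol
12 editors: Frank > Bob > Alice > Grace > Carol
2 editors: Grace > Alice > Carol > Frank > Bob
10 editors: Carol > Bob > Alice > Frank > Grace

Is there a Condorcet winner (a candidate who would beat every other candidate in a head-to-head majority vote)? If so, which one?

No Condorcet winner

Head-to-head results (35 voters total):
Carol vs Frank: Carol wins 18–17.
Carol vs Alice: Alice wins 19–16.
Carol vs Grace: Grace wins 25–10.
Carol vs Bob: Carol wins 18–17.
Frank vs Alice: Alice wins 23–12.
Frank vs Grace: Frank wins 27–8.
Frank vs Bob: Frank wins 19–16.
Alice vs Grace: Alice wins 27–8.
Alice vs Bob: Bob wins 22–13.
Grace vs Bob: Bob wins 27–8.
No candidate beats all others: Carol beats Frank beats Grace beats Carol, a majority cycle.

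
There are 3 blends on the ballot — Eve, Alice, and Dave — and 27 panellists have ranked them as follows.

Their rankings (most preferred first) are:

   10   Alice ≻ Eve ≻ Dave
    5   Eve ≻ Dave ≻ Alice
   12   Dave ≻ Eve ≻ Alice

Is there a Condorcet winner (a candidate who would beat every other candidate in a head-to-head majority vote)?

Yes

Head-to-head results (27 voters total):
Eve vs Alice: Eve wins 17–10.
Eve vs Dave: Eve wins 15–12.
Alice vs Dave: Dave wins 17–10.
Eve beats each rival — Alice (17–10), Dave (15–12) — so Eve is the Condorcet winner.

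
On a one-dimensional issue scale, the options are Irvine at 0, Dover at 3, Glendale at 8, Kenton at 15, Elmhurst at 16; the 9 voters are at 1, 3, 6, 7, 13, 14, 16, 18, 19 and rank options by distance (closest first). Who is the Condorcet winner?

With single-peaked preferences on a line, the Condorcet winner is the candidate closest to the median voter.
The median voter (position 13) is closest to Kenton at 15.
Check: Kenton vs Elmhurst — voters closer to Kenton: 6 of 9.

Kenton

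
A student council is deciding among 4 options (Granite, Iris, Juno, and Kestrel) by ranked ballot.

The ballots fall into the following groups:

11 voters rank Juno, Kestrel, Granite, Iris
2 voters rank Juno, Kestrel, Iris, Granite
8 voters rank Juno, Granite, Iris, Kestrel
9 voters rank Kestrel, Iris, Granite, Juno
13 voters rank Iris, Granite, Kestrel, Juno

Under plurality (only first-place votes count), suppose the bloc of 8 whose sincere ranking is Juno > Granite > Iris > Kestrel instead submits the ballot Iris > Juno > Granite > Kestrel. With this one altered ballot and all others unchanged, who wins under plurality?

Iris

First-place totals with the altered ballot: Granite 0, Iris 21, Juno 13, Kestrel 9.
The switch changes the winner from Juno to Iris.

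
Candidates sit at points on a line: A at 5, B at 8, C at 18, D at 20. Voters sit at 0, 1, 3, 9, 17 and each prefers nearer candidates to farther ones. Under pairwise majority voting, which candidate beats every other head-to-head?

A

With single-peaked preferences on a line, the Condorcet winner is the candidate closest to the median voter.
The median voter (position 3) is closest to A at 5.
Check: A vs D — voters closer to A: 4 of 5.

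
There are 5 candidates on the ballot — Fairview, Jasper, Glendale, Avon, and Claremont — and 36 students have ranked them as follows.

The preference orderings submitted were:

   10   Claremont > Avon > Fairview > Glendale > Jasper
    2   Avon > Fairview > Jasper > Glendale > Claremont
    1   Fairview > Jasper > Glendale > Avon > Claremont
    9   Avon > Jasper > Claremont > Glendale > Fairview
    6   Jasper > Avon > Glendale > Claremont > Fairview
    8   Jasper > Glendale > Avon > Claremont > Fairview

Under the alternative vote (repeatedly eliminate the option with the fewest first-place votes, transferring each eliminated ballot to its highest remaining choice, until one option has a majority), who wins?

Round 1: Jasper 14, Avon 11, Claremont 10, Fairview 1, Glendale 0. Glendale has the fewest and is eliminated.
Round 2: Jasper 14, Avon 11, Claremont 10, Fairview 1. Fairview has the fewest and is eliminated.
Round 3: Jasper 15, Avon 11, Claremont 10. Claremont has the fewest and is eliminated.
Round 4: Avon 21, Jasper 15. Avon has a majority.

Avon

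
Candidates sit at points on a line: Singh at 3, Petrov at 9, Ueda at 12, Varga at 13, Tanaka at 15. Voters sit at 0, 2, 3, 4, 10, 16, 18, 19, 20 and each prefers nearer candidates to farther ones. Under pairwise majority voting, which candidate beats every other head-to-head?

With single-peaked preferences on a line, the Condorcet winner is the candidate closest to the median voter.
The median voter (position 10) is closest to Petrov at 9.
Check: Petrov vs Varga — voters closer to Petrov: 5 of 9.

Petrov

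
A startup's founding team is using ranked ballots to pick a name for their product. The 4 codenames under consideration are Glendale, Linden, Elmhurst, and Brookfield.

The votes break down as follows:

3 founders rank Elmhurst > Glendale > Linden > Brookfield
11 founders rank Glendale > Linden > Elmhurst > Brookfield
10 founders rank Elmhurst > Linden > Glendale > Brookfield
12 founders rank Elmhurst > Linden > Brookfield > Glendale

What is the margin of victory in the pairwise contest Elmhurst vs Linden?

14

Ballots ranking Elmhurst above Linden: 3+10+12 = 25.
Ballots ranking Linden above Elmhurst: 11.
Elmhurst wins 25–11, a margin of 14.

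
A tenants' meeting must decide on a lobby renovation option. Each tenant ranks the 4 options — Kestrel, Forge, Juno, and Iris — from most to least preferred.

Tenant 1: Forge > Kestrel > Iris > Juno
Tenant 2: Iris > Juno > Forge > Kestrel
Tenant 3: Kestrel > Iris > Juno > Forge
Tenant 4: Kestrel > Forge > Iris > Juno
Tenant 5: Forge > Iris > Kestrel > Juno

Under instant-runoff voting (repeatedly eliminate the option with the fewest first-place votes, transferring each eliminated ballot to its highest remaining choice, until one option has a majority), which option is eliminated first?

Juno

Round 1: Kestrel 2, Forge 2, Iris 1, Juno 0. Juno has the fewest and is eliminated.
Round 2: Kestrel 2, Forge 2, Iris 1. Iris has the fewest and is eliminated.
Round 3: Forge 3, Kestrel 2. Forge has a majority.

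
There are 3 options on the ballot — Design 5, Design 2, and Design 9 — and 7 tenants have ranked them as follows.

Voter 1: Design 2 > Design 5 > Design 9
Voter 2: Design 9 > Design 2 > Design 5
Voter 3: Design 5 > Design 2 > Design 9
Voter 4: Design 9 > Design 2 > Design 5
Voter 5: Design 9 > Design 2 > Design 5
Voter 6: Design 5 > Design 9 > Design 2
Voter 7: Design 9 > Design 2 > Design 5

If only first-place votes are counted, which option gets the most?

Design 9

First-place vote totals:
  Design 5: 2
  Design 2: 1
  Design 9: 4
Design 9 has the most first-place votes.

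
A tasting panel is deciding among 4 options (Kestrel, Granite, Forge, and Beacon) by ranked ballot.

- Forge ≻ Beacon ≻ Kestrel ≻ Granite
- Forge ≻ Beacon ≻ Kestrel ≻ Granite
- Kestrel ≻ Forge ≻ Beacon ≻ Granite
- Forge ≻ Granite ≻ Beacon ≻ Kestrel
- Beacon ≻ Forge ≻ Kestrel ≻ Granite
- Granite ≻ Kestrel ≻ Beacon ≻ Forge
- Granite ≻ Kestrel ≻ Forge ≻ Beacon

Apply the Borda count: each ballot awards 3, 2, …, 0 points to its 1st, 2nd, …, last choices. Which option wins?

Borda scores:
  Kestrel: 1 + 1 + 3 + 0 + 1 + 2 + 2 = 10
  Granite: 0 + 0 + 0 + 2 + 0 + 3 + 3 = 8
  Forge: 3 + 3 + 2 + 3 + 2 + 0 + 1 = 14
  Beacon: 2 + 2 + 1 + 1 + 3 + 1 + 0 = 10
Forge has the highest total.

Forge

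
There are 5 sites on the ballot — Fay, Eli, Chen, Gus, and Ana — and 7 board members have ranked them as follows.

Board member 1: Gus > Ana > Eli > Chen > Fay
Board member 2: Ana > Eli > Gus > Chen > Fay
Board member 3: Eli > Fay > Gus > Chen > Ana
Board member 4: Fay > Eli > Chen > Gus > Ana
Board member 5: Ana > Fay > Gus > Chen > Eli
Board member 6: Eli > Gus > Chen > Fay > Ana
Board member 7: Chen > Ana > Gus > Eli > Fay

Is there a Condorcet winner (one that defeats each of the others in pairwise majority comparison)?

No

Head-to-head results (7 voters total):
Fay vs Eli: Eli wins 5–2.
Fay vs Chen: Chen wins 4–3.
Fay vs Gus: Gus wins 4–3.
Fay vs Ana: Ana wins 4–3.
Eli vs Chen: Eli wins 5–2.
Eli vs Gus: Eli wins 4–3.
Eli vs Ana: Ana wins 4–3.
Chen vs Gus: Gus wins 5–2.
Chen vs Ana: Chen wins 4–3.
Gus vs Ana: Gus wins 4–3.
No candidate beats all others: Eli beats Chen beats Ana beats Eli, a majority cycle.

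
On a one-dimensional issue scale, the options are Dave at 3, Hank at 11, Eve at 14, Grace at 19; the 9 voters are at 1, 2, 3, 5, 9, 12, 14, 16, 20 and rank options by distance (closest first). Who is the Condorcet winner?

With single-peaked preferences on a line, the Condorcet winner is the candidate closest to the median voter.
The median voter (position 9) is closest to Hank at 11.
Check: Hank vs Eve — voters closer to Hank: 6 of 9.

Hank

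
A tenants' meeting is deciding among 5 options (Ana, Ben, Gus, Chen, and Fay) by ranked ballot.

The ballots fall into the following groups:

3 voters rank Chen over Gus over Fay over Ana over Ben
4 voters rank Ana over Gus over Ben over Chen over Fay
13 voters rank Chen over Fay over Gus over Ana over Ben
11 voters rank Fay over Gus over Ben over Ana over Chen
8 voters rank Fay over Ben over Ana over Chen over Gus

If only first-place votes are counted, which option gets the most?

First-place vote totals:
  Ana: 4
  Ben: 0
  Gus: 0
  Chen: 16
  Fay: 19
Fay has the most first-place votes.

Fay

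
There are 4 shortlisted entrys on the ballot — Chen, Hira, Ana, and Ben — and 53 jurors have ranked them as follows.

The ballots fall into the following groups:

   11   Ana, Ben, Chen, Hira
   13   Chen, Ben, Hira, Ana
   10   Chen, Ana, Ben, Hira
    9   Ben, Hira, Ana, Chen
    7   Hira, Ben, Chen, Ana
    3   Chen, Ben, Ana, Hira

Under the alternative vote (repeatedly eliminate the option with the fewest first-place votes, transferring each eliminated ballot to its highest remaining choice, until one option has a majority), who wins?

Ben

Round 1: Chen 26, Ana 11, Ben 9, Hira 7. Hira has the fewest and is eliminated.
Round 2: Chen 26, Ben 16, Ana 11. Ana has the fewest and is eliminated.
Round 3: Ben 27, Chen 26. Ben has a majority.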